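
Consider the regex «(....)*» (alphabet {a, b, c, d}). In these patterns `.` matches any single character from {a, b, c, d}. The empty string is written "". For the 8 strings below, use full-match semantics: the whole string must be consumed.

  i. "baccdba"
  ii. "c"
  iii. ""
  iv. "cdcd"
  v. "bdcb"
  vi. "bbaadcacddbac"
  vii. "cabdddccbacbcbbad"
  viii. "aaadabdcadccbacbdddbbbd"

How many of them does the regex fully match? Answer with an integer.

3

i → no match
ii → no match
iii → match
iv → match
v → match
vi → no match
vii → no match
viii → no match
Total matched: 3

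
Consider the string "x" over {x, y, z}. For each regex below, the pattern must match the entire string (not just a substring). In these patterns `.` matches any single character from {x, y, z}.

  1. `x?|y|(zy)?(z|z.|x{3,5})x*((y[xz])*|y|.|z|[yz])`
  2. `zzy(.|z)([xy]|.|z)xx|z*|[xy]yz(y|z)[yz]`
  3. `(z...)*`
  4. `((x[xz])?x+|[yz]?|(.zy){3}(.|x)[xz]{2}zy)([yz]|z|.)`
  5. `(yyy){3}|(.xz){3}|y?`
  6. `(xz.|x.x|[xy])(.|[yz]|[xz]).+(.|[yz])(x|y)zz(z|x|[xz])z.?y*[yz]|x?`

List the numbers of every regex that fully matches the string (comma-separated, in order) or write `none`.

1, 4, 6

1 → match
2 → no match
3 → no match
4 → match
5 → no match
6 → match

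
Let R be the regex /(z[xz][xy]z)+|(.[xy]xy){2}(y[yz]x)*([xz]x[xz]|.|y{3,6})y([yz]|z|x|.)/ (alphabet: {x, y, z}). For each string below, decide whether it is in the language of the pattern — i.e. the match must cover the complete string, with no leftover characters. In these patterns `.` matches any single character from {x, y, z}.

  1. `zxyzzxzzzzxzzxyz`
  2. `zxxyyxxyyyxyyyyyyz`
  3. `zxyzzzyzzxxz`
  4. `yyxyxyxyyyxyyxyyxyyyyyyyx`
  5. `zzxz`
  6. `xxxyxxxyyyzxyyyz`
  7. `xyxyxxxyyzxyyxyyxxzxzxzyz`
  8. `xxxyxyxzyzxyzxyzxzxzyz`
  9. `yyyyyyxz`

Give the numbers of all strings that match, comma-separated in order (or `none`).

1 → no match
2 → match
3 → match
4 → match
5 → match
6 → no match
7 → no match
8 → no match
9 → no match

2, 3, 4, 5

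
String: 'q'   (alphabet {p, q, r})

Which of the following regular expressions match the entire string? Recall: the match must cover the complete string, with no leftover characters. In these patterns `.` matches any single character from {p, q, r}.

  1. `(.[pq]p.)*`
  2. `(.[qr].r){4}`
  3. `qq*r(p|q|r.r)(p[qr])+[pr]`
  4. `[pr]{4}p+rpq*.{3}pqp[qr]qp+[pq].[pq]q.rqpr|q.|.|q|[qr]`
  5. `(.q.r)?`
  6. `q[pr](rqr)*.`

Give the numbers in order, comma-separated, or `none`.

1 → no match
2 → no match — must end with 'r'
3 → no match
4 → match
5 → no match
6 → no match

4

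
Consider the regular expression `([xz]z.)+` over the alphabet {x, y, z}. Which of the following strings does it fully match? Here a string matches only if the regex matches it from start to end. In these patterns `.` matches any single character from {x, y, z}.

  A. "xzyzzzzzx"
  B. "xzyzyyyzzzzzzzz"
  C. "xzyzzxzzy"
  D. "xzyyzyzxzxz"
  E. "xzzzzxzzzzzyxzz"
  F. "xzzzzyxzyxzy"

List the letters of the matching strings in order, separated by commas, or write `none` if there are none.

A → match
B → no match
C → match
D → no match
E → match
F → match

A, C, E, F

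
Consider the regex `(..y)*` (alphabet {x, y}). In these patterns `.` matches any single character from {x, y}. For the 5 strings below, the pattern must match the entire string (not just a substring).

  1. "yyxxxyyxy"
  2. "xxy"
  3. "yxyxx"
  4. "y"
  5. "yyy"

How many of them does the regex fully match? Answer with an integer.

2

1 → no match
2 → match
3 → no match
4 → no match
5 → match
Total matched: 2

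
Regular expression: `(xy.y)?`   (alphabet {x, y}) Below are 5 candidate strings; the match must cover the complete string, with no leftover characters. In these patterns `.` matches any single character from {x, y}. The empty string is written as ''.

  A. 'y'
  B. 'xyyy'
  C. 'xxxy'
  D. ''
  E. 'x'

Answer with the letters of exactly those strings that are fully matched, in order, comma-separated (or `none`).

A → no match
B → match
C → no match
D → match
E → no match

B, D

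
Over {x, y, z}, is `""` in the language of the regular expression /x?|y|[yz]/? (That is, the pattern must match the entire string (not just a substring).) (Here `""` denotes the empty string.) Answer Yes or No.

Yes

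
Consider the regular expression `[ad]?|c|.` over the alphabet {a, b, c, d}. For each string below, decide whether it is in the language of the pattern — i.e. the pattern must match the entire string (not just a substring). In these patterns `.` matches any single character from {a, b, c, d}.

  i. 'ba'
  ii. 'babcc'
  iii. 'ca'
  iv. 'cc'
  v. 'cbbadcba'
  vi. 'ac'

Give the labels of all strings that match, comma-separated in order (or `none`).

i → no match
ii → no match
iii → no match
iv → no match
v → no match
vi → no match

none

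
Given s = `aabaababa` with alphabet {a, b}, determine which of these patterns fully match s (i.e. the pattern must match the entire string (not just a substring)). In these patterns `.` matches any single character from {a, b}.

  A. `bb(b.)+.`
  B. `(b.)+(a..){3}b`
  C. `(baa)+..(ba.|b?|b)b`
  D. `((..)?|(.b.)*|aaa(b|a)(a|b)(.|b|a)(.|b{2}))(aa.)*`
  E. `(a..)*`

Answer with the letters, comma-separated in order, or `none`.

A → no match — must start with `bbb`
B → no match — must start with `b`
C → no match — must start with `baa`
D → no match
E → match

E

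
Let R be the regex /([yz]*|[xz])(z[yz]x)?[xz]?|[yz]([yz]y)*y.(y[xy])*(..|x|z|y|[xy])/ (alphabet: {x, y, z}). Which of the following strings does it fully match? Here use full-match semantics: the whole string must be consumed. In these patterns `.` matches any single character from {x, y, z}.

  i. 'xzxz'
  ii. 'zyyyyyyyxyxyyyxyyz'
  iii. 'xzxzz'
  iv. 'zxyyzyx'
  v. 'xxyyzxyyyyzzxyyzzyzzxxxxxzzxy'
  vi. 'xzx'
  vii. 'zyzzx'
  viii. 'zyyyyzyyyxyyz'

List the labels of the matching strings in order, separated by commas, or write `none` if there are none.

ii, vii

i → no match
ii → match
iii → no match
iv → no match
v → no match
vi → no match
vii → match
viii → no match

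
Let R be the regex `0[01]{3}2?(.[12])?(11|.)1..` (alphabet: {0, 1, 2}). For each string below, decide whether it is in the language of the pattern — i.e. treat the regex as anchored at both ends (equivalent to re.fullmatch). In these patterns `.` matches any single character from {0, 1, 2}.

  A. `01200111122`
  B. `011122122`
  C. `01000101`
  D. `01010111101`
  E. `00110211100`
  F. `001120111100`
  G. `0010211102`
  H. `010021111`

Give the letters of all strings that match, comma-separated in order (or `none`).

A → no match
B → match
C → match
D → match
E → match
F → match
G → match
H → match

B, C, D, E, F, G, H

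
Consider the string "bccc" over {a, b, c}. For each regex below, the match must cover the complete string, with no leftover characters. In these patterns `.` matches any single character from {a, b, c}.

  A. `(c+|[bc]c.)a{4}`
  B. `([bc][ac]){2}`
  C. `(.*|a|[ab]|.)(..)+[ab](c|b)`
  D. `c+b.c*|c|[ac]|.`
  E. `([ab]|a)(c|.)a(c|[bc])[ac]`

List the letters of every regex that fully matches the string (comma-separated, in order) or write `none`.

A → no match — must end with "a"
B → match
C → no match
D → no match
E → no match

B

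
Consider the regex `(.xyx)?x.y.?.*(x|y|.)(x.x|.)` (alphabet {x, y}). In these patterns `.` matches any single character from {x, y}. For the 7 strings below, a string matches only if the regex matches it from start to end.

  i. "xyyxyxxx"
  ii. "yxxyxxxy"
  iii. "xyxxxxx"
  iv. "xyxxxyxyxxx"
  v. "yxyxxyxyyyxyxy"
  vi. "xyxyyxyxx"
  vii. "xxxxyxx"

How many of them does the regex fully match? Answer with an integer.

1

i → match
ii → no match
iii → no match
iv → no match
v → no match
vi → no match
vii → no match
Total matched: 1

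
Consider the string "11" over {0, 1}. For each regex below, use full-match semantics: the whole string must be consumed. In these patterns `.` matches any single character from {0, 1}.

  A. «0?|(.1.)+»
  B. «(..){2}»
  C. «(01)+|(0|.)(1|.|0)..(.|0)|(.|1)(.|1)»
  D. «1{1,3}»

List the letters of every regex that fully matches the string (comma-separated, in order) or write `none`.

C, D

A → no match
B → no match
C → match
D → match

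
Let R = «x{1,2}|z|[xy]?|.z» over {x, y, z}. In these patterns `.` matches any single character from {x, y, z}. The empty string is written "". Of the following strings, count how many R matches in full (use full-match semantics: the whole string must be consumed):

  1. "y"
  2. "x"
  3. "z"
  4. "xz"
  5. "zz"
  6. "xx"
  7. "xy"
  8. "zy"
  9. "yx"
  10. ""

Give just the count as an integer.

7

1 → match
2 → match
3 → match
4 → match
5 → match
6 → match
7 → no match
8 → no match
9 → no match
10 → match
Total matched: 7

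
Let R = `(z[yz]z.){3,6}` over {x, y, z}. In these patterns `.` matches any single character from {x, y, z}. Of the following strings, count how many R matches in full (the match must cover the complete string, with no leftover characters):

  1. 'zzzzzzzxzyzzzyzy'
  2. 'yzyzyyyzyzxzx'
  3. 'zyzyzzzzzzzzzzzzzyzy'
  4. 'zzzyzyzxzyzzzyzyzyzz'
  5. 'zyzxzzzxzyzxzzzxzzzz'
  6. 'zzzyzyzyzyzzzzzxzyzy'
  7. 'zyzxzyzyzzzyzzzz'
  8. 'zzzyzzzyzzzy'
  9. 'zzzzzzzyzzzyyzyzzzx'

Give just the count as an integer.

1 → match
2 → no match — must start with 'z'
3 → match
4 → match
5 → match
6 → match
7 → match
8 → match
9 → no match
Total matched: 7

7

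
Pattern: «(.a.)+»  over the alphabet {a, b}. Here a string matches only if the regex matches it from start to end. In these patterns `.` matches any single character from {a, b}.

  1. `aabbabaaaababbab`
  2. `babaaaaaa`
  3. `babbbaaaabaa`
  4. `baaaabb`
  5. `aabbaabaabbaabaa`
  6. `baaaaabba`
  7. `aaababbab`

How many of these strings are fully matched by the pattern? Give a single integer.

2

1 → no match
2 → match
3 → no match
4 → no match
5 → no match
6 → no match
7 → match
Total matched: 2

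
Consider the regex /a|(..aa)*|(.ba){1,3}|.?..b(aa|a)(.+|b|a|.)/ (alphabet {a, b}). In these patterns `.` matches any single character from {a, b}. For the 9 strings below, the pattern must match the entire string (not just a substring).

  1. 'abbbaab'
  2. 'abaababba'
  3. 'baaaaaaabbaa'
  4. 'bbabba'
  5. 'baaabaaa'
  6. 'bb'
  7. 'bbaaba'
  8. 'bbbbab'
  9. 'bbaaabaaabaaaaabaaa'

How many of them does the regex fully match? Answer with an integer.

7

1 → match
2 → match
3 → match
4 → match
5 → match
6 → no match
7 → match
8 → match
9 → no match
Total matched: 7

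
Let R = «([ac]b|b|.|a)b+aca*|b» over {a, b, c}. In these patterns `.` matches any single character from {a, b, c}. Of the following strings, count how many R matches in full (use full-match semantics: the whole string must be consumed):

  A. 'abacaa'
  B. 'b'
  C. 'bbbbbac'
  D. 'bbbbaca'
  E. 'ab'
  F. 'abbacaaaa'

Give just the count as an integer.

A. 'abacaa' → match
B. 'b' → match
C. 'bbbbbac' → match
D. 'bbbbaca' → match
E. 'ab' → no match
F. 'abbacaaaa' → match
Total matched: 5

5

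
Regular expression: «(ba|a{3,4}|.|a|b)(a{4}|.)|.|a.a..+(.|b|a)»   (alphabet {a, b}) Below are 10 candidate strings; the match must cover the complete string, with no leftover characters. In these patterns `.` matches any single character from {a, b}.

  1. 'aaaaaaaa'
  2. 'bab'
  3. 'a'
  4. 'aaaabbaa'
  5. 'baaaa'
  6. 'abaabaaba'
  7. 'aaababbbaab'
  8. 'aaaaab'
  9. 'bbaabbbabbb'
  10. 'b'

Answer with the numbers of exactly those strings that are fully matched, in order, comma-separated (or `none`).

1 → match
2 → match
3 → match
4 → match
5 → match
6 → match
7 → match
8 → match
9 → no match
10 → match

1, 2, 3, 4, 5, 6, 7, 8, 10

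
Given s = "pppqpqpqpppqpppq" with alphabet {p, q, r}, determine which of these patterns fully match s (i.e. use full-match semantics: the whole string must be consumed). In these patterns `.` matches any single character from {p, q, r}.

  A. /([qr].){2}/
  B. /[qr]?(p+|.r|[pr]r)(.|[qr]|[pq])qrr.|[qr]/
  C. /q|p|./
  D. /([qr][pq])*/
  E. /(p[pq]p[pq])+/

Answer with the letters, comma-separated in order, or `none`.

E

A → no match
B → no match
C → no match
D → no match
E → match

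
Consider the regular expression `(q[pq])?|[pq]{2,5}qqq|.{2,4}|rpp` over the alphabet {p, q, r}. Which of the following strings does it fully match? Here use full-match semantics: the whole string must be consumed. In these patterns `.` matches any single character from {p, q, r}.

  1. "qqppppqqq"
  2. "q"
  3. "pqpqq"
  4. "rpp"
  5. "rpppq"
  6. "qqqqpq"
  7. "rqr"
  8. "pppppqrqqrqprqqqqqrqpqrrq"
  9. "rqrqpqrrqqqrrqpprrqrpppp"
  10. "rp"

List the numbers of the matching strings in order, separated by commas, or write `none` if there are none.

1 → no match
2 → no match
3 → no match
4 → match
5 → no match
6 → no match
7 → match
8 → no match
9 → no match
10 → match

4, 7, 10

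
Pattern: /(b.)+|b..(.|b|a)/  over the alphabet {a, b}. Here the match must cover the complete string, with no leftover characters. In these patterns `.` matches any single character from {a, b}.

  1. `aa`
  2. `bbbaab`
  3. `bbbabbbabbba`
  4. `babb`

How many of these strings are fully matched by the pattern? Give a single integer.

1. `aa` → no match — must start with `b`
2. `bbbaab` → no match
3. `bbbabbbabbba` → match
4. `babb` → match
Total matched: 2

2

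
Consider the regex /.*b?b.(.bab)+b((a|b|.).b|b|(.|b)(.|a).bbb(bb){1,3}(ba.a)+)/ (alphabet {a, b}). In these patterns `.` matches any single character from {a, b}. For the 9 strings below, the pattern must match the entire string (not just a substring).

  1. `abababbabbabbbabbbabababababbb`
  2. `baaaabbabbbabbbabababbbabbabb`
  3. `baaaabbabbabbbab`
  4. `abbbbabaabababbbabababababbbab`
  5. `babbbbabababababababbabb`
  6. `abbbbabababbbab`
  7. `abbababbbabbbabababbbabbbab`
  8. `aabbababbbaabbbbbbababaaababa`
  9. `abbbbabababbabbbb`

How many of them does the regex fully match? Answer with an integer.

1 → match
2 → no match
3 → match
4 → no match
5 → match
6 → match
7 → match
8 → match
9 → no match
Total matched: 6

6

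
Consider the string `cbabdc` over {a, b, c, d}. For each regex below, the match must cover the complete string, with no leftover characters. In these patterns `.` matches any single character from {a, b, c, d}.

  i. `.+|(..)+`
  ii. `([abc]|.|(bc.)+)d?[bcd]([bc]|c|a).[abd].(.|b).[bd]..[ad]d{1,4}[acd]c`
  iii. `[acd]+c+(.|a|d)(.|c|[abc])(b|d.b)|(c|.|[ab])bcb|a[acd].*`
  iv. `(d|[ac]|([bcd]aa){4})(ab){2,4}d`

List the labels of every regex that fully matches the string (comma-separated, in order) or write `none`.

i → match
ii → no match
iii → no match
iv → no match — must end with `abd`

i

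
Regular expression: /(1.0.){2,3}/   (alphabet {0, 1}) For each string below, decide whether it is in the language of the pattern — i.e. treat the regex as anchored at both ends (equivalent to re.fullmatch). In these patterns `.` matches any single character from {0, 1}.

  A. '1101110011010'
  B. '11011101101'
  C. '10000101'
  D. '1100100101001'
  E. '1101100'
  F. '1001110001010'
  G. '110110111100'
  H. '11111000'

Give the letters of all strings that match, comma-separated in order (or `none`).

A → no match
B → no match
C → no match
D → no match
E → no match
F → no match
G → no match
H → no match

none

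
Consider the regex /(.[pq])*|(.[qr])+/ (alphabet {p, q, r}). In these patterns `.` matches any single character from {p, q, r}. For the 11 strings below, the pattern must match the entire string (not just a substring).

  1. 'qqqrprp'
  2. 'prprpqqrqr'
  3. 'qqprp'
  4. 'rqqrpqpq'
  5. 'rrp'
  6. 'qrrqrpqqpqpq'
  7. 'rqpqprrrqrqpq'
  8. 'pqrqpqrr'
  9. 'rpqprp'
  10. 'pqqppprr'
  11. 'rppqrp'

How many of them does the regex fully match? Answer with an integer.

5

1 → no match
2 → match
3 → no match
4 → match
5 → no match
6 → no match
7 → no match
8 → match
9 → match
10 → no match
11 → match
Total matched: 5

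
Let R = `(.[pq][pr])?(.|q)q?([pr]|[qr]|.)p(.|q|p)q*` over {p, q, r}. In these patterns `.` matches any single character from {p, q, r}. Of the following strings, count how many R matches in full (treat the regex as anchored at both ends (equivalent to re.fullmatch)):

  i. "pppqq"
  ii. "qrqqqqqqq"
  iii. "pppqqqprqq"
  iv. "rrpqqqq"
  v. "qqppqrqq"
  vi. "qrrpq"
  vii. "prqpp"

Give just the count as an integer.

3

i → match
ii → no match
iii → match
iv → match
v → no match
vi → no match
vii → no match
Total matched: 3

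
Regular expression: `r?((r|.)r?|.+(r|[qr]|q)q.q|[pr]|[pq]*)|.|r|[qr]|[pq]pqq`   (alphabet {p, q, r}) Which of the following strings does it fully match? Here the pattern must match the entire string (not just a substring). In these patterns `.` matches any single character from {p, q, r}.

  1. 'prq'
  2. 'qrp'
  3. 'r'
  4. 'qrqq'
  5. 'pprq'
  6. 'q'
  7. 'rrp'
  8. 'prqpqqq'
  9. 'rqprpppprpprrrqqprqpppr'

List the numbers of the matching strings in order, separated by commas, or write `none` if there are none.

3, 6

1 → no match
2 → no match
3 → match
4 → no match
5 → no match
6 → match
7 → no match
8 → no match
9 → no match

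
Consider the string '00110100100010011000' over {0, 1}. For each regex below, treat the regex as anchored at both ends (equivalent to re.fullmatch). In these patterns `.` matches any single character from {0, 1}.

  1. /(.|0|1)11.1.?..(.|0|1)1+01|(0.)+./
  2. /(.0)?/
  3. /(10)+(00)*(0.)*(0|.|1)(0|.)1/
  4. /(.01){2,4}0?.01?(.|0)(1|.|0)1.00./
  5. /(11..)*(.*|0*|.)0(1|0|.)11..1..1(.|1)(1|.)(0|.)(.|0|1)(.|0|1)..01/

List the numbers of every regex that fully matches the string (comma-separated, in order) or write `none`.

4

1 → no match
2 → no match
3 → no match — must start with '10'
4 → match
5 → no match — must end with '01'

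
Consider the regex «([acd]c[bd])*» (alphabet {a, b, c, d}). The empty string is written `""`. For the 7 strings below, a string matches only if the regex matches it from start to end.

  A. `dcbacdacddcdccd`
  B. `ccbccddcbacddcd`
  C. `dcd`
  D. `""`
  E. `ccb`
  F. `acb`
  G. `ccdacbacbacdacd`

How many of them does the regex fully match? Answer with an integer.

7

A → match
B → match
C → match
D → match
E → match
F → match
G → match
Total matched: 7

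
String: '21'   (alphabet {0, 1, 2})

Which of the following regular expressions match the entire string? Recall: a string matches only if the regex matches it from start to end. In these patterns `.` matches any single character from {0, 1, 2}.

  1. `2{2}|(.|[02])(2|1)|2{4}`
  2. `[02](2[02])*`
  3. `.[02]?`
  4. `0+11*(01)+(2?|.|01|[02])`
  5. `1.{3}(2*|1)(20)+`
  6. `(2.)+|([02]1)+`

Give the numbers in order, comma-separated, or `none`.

1, 6

1 → match
2 → no match
3 → no match
4 → no match — must start with '0'
5 → no match — must start with '1'
6 → match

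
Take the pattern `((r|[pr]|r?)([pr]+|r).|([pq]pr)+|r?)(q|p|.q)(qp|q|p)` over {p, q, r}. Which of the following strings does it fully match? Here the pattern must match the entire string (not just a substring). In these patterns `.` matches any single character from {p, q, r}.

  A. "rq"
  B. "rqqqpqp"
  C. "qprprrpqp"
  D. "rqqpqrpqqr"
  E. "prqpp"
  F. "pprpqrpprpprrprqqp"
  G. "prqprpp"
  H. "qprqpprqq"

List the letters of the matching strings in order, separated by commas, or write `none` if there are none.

E

A → no match
B → no match
C → no match
D → no match
E → match
F → no match
G → no match
H → no match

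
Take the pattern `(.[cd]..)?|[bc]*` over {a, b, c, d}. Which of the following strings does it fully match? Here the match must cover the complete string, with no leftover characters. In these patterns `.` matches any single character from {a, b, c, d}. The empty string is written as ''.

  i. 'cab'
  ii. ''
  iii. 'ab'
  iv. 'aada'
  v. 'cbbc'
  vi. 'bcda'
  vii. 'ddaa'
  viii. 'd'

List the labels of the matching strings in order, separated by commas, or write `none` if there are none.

i → no match
ii → match
iii → no match
iv → no match
v → match
vi → match
vii → match
viii → no match

ii, v, vi, vii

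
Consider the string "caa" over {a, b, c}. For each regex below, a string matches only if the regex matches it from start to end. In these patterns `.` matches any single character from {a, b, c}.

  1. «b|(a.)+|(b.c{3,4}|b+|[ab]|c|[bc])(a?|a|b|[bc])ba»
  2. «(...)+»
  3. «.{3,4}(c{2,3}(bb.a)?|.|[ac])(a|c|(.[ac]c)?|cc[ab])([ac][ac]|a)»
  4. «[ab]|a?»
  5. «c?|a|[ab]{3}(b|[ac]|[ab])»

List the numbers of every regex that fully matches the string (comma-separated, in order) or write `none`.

1 → no match
2 → match
3 → no match
4 → no match
5 → no match

2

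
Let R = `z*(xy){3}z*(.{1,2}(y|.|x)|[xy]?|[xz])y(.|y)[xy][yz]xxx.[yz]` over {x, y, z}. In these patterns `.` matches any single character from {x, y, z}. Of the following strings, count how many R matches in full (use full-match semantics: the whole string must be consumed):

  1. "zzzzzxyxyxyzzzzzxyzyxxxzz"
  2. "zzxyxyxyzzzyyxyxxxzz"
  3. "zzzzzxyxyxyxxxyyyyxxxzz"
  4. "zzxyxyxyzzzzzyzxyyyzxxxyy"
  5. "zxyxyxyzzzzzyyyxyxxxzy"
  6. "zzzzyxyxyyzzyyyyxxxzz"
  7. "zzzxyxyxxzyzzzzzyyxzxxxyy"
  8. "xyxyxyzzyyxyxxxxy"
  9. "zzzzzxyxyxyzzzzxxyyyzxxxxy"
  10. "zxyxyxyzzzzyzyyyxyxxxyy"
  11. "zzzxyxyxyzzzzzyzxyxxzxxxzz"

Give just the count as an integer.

1 → no match
2 → match
3 → match
4 → match
5 → match
6 → no match
7 → no match
8 → match
9 → match
10 → match
11 → match
Total matched: 8

8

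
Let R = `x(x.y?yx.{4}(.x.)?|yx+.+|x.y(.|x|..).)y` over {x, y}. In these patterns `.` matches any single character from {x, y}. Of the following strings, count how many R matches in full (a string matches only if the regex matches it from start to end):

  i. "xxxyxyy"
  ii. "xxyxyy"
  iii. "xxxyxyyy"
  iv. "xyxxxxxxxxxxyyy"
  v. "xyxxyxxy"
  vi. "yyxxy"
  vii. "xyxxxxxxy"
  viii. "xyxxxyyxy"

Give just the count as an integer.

i. "xxxyxyy" → match
ii. "xxyxyy" → no match
iii. "xxxyxyyy" → match
iv → match
v. "xyxxyxxy" → match
vi. "yyxxy" → no match — must start with "x"
vii. "xyxxxxxxy" → match
viii. "xyxxxyyxy" → match
Total matched: 6

6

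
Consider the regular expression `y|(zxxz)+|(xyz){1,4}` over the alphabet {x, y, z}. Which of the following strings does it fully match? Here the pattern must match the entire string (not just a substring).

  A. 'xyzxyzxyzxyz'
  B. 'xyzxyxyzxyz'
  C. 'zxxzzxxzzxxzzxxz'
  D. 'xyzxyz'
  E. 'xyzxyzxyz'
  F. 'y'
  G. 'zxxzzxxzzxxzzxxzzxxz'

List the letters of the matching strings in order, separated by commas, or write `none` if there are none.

A, C, D, E, F, G

A → match
B → no match
C → match
D → match
E → match
F → match
G → match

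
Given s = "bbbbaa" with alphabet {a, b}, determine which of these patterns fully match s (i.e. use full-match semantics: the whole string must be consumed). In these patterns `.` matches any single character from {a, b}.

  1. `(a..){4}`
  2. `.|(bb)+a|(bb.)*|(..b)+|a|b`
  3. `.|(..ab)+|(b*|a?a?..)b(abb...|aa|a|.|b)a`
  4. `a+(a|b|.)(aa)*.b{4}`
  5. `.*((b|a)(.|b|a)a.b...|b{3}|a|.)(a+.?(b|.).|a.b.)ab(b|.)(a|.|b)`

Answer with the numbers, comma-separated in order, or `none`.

1 → no match — must start with "a"
2 → no match
3 → match
4 → no match — must start with "a"
5 → no match

3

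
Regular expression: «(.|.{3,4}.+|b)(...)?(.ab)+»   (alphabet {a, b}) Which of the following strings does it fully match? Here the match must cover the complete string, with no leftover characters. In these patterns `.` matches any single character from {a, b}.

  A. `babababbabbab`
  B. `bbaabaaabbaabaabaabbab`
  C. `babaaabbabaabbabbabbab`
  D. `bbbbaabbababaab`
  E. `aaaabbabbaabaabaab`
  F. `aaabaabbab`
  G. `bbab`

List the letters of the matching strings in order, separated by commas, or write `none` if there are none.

A, B, C, D, E, F, G

A → match
B → match
C → match
D → match
E → match
F → match
G → match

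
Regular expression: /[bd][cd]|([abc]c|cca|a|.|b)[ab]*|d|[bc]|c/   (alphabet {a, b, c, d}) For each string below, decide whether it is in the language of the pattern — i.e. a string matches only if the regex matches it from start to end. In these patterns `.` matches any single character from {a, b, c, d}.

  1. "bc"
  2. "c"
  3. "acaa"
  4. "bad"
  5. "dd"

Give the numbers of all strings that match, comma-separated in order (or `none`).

1, 2, 3, 5

1 → match
2 → match
3 → match
4 → no match
5 → match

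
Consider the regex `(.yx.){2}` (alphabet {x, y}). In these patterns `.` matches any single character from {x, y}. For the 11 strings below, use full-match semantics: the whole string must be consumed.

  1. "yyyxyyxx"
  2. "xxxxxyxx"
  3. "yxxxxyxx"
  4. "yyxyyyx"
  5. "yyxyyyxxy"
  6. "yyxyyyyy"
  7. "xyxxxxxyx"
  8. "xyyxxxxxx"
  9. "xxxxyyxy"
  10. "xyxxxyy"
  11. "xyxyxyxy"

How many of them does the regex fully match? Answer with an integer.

1

1 → no match
2 → no match
3 → no match
4 → no match
5 → no match
6 → no match
7 → no match
8 → no match
9 → no match
10 → no match
11 → match
Total matched: 1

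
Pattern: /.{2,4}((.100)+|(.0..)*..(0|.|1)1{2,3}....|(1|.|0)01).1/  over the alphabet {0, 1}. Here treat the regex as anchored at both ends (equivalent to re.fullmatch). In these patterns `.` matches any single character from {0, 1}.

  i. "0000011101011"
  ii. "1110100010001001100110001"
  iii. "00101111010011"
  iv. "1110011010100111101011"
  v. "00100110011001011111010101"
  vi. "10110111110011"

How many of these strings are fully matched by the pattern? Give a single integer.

6

i → match
ii → match
iii → match
iv → match
v → match
vi → match
Total matched: 6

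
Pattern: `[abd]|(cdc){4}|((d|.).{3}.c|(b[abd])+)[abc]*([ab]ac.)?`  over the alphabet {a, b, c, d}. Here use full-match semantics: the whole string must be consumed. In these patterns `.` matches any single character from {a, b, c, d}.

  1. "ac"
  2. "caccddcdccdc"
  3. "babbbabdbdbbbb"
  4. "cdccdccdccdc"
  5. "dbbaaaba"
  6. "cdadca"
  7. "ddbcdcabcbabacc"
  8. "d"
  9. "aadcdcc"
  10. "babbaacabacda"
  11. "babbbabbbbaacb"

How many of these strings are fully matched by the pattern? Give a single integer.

6

1 → no match
2 → no match
3 → match
4 → match
5 → no match
6 → no match
7 → match
8 → match
9 → match
10 → no match
11 → match
Total matched: 6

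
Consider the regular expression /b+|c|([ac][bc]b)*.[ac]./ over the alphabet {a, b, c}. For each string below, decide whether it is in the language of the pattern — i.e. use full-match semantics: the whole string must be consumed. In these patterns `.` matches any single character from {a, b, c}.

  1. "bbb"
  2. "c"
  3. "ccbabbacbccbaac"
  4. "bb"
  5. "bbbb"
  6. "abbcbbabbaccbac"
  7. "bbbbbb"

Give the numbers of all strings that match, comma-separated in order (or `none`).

1 → match
2 → match
3 → match
4 → match
5 → match
6 → no match
7 → match

1, 2, 3, 4, 5, 7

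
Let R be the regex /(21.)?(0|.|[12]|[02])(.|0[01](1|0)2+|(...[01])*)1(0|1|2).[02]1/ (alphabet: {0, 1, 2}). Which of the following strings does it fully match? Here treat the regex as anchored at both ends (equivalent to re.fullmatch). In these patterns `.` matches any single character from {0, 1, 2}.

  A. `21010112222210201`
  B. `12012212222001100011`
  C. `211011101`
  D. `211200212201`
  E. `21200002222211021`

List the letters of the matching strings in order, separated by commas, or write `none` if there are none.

A, C, E

A → match
B → no match
C → match
D → no match
E → match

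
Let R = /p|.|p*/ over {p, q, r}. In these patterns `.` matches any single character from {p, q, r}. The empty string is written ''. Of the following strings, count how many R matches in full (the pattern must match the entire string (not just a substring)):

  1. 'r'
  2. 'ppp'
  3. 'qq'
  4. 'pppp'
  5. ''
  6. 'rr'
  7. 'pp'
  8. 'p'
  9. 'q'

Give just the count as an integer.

7

1 → match
2 → match
3 → no match
4 → match
5 → match
6 → no match
7 → match
8 → match
9 → match
Total matched: 7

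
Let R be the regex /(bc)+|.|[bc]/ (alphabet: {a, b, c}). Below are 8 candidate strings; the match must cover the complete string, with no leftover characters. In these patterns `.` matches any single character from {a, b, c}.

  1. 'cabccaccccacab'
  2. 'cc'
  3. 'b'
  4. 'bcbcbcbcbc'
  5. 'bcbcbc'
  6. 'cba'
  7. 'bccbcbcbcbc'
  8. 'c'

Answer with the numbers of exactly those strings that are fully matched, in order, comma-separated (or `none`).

3, 4, 5, 8

1 → no match
2. 'cc' → no match
3. 'b' → match
4. 'bcbcbcbcbc' → match
5. 'bcbcbc' → match
6. 'cba' → no match
7. 'bccbcbcbcbc' → no match
8. 'c' → match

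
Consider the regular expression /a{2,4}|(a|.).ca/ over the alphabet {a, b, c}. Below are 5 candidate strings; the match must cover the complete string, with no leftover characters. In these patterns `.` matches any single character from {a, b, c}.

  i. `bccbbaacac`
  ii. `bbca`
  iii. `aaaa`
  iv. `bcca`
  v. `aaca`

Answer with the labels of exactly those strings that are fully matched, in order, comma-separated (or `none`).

i → no match
ii → match
iii → match
iv → match
v → match

ii, iii, iv, v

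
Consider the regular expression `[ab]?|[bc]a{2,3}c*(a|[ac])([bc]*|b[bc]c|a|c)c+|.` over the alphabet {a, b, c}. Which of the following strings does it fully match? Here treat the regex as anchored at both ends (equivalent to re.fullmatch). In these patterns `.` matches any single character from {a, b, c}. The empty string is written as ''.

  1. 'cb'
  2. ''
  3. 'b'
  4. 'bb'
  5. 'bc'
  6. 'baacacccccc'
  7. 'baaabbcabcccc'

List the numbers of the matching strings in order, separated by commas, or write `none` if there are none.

1. 'cb' → no match
2. '' → match
3. 'b' → match
4. 'bb' → no match
5. 'bc' → no match
6. 'baacacccccc' → match
7 → no match

2, 3, 6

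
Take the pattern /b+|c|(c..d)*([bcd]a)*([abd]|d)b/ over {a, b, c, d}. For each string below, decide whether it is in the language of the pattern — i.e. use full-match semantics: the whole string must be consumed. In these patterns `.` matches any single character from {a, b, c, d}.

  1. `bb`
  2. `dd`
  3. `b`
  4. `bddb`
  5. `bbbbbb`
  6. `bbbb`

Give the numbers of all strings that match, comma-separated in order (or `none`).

1, 3, 5, 6

1 → match
2 → no match
3 → match
4 → no match
5 → match
6 → match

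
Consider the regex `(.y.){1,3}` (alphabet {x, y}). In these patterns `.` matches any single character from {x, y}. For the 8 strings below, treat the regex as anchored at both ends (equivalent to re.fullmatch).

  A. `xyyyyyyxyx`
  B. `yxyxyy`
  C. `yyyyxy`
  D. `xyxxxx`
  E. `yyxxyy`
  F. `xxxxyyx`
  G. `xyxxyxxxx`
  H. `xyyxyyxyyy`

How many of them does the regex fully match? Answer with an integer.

A → no match
B → no match
C → no match
D → no match
E → match
F → no match
G → no match
H → no match
Total matched: 1

1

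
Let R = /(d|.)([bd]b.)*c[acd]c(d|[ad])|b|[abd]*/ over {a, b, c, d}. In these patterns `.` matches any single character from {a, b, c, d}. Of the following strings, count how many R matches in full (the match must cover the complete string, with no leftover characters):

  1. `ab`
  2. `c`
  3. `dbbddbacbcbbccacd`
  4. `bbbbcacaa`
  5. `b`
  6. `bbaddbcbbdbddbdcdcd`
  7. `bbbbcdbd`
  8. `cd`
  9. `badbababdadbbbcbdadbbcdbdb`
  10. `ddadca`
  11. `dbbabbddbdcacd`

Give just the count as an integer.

3

1 → match
2 → no match
3 → no match
4 → no match
5 → match
6 → no match
7 → no match
8 → no match
9 → no match
10 → no match
11 → match
Total matched: 3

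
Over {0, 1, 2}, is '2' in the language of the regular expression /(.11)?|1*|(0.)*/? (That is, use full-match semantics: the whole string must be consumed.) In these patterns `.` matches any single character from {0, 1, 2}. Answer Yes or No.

No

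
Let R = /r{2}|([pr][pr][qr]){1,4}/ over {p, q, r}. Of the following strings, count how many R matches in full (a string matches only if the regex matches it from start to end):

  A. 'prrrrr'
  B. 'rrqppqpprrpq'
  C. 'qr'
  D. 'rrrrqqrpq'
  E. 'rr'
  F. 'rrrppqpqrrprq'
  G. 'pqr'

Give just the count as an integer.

3

A → match
B → match
C → no match
D → no match
E → match
F → no match
G → no match
Total matched: 3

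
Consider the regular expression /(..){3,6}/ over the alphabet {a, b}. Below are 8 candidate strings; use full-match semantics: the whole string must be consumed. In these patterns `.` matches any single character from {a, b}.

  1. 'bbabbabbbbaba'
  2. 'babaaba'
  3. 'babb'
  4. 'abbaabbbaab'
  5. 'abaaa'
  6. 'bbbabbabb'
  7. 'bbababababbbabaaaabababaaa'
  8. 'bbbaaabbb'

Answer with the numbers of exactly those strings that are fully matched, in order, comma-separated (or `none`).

1 → no match
2 → no match
3 → no match
4 → no match
5 → no match
6 → no match
7 → no match
8 → no match

none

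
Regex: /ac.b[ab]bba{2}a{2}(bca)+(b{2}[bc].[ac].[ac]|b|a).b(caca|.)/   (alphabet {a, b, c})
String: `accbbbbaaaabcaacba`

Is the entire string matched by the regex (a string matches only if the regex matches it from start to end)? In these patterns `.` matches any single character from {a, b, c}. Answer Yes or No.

Yes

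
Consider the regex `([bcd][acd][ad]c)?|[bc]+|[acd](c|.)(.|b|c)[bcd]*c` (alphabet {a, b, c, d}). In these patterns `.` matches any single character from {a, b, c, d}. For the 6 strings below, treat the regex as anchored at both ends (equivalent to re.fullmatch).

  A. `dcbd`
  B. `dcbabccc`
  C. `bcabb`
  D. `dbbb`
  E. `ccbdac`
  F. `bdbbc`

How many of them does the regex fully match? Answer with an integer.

0

A. `dcbd` → no match
B. `dcbabccc` → no match
C. `bcabb` → no match
D. `dbbb` → no match
E. `ccbdac` → no match
F. `bdbbc` → no match
Total matched: 0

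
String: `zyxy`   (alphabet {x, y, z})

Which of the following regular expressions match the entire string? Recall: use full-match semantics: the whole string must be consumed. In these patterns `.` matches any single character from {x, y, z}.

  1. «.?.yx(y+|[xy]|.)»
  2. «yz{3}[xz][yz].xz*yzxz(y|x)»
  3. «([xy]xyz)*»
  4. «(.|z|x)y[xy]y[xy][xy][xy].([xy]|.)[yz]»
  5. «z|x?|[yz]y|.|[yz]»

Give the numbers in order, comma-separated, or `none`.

1 → match
2 → no match — must start with `yz`
3 → no match
4 → no match
5 → no match

1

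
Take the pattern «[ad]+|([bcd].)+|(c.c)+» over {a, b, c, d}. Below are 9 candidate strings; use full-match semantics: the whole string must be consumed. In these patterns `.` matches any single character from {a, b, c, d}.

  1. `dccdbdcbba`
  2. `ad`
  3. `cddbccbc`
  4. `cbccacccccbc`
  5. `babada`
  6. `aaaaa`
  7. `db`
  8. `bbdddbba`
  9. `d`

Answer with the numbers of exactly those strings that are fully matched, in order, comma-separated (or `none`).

1. `dccdbdcbba` → match
2. `ad` → match
3. `cddbccbc` → match
4. `cbccacccccbc` → match
5. `babada` → match
6. `aaaaa` → match
7. `db` → match
8. `bbdddbba` → match
9. `d` → match

1, 2, 3, 4, 5, 6, 7, 8, 9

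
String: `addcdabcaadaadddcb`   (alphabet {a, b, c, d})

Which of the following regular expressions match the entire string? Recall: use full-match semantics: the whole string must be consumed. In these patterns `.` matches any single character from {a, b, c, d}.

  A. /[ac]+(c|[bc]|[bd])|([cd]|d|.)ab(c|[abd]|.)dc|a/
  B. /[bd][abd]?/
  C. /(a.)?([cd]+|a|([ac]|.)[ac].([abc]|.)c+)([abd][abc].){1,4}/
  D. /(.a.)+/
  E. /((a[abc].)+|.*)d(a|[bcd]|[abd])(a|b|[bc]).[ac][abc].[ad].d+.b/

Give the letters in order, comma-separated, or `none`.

E

A → no match
B → no match
C → no match
D → no match
E → match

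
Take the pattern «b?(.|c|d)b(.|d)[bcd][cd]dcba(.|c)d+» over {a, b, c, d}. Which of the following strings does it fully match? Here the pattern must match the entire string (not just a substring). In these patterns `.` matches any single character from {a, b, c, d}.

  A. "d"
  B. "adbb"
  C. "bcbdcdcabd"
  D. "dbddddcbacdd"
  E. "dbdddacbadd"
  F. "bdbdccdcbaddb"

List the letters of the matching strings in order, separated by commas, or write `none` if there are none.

A → no match
B → no match — must end with "d"
C → no match
D → match
E → no match
F → no match — must end with "d"

D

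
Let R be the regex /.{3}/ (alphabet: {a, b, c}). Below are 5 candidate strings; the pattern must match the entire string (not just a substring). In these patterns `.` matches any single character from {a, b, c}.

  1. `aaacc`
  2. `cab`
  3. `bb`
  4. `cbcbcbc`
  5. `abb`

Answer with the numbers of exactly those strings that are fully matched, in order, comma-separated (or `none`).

1 → no match
2 → match
3 → no match
4 → no match
5 → match

2, 5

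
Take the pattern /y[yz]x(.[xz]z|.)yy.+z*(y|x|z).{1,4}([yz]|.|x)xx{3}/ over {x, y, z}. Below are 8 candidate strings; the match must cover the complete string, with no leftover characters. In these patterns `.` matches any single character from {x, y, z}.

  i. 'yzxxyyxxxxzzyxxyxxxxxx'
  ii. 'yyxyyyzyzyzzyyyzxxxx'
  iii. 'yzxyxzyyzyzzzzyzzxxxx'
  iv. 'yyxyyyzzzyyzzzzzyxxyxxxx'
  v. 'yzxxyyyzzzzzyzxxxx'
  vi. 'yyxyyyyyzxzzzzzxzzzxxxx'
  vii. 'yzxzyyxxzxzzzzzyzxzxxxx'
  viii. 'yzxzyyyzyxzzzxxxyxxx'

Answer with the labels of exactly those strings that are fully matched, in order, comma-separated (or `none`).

i → match
ii → match
iii → match
iv → match
v → match
vi → match
vii → match
viii → no match

i, ii, iii, iv, v, vi, vii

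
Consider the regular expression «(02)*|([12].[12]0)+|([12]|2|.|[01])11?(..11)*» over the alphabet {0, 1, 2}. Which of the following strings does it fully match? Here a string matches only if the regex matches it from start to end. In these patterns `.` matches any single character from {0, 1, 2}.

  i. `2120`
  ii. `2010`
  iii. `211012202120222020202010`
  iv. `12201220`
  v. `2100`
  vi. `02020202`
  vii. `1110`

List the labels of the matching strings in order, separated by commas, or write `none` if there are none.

i → match
ii → match
iii → match
iv → match
v → no match
vi → match
vii → match

i, ii, iii, iv, vi, vii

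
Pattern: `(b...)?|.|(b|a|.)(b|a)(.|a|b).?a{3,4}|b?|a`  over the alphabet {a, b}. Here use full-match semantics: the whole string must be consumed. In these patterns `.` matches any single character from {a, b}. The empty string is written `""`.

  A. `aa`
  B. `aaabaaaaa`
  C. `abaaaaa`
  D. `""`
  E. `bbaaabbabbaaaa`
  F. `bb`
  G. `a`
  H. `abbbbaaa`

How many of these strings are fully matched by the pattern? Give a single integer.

A → no match
B → no match
C → match
D → match
E → no match
F → no match
G → match
H → no match
Total matched: 3

3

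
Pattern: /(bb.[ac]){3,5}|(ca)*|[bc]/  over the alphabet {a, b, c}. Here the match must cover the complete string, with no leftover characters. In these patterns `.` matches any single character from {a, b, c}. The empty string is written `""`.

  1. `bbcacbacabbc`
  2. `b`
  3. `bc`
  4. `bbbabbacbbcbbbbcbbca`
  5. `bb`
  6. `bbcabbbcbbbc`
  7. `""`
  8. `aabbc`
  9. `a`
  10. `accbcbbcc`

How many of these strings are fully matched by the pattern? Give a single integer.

1 → no match
2 → match
3 → no match
4 → no match
5 → no match
6 → match
7 → match
8 → no match
9 → no match
10 → no match
Total matched: 3

3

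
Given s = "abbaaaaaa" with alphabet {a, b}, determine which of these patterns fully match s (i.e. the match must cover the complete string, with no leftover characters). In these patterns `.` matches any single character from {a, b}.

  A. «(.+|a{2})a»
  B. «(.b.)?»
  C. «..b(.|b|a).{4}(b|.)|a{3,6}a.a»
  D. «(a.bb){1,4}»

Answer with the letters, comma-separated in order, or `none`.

A, C

A → match
B → no match
C → match
D → no match — must end with "bb"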